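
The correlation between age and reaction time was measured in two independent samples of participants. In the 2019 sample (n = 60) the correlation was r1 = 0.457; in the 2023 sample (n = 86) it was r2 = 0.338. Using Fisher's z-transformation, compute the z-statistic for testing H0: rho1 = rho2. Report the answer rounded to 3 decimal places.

0.824

z1 = atanh(0.457) = 0.493513,  z2 = atanh(0.338) = 0.351833
SE = √(1/(n1−3) + 1/(n2−3)) = √(1/57 + 1/83) = √(0.0175439 + 0.0120482) = √0.0295921 = 0.172024
z = (z1 − z2)/SE = (0.493513 − 0.351833) / 0.172024 = 0.141680 / 0.172024 = 0.824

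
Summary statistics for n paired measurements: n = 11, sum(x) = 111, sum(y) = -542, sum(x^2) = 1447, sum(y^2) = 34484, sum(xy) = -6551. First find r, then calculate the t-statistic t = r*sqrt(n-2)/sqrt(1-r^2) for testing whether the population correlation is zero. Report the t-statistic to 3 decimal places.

S_xy = nΣxy − ΣxΣy = 11·(-6551) − 111·(-542) = -72061 − (-60162) = -11899
S_xx = nΣx² − (Σx)² = 11·1447 − 111² = 15917 − 12321 = 3596
S_yy = nΣy² − (Σy)² = 11·34484 − (-542)² = 379324 − 293764 = 85560
r = S_xy / √(S_xx·S_yy) = -11899 / √(3596·85560) = -11899 / √307673760 = -11899 / 17540.6317 = -0.6784
t = r·√(n−2)/√(1−r²) = -0.6784·√9 / √(1−0.460227) = -2.035200 / 0.734692 = -2.770

-2.770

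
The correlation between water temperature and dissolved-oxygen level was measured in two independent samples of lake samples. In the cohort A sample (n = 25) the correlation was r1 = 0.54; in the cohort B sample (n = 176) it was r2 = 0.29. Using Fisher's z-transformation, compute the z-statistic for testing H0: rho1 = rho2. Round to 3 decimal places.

1.350

Fisher z-transforms: z1 = atanh(0.54) = 0.604156, z2 = atanh(0.29) = 0.298566; difference d = 0.305590
Var(d) = 1/22 + 1/173 = 0.0454545 + 0.0057803 = 0.0512348
z = d/√Var(d) = 0.305590 / √0.0512348 = 0.305590 / 0.226351 = 1.350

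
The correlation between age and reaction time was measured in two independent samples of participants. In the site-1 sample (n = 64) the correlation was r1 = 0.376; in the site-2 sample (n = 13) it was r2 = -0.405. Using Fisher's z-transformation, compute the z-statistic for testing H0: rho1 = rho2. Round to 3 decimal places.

2.418

z1 = atanh(0.376) = 0.395393,  z2 = atanh(-0.405) = -0.429616
SE = √(1/(n1−3) + 1/(n2−3)) = √(1/61 + 1/10) = √(0.0163934 + 0.1000000) = √0.1163934 = 0.341165
z = (z1 − z2)/SE = (0.395393 − (-0.429616)) / 0.341165 = 0.825009 / 0.341165 = 2.418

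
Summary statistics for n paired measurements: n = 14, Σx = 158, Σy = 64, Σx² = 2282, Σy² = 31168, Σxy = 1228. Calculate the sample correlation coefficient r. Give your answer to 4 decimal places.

S_xy = nΣxy − ΣxΣy = 14·1228 − 158·64 = 17192 − 10112 = 7080
S_xx = nΣx² − (Σx)² = 14·2282 − 158² = 31948 − 24964 = 6984
S_yy = nΣy² − (Σy)² = 14·31168 − 64² = 436352 − 4096 = 432256
r = S_xy / √(S_xx·S_yy) = 7080 / √(6984·432256) = 7080 / √3018875904 = 7080 / 54944.2982 = 0.1289

0.1289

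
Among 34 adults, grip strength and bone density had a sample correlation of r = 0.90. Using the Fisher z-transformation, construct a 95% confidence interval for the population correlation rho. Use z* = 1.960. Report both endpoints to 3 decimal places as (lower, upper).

(0.808, 0.949)

Fisher z: z_r = atanh(r) = ½·ln((1+0.90)/(1−0.90)) = 1.472219
SE(z) = 1/√(n−3) = 1/√31 = 0.179605
95% ⇒ z* = 1.960; margin = 1.960·0.179605 = 0.352026
CI on z-scale: (1.120193, 1.824245)
Back-transform: tanh(1.120193) = 0.807636, tanh(1.824245) = 0.949260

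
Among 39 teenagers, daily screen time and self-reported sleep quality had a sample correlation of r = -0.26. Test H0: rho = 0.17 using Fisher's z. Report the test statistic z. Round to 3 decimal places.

Fisher z: atanh(-0.26) = -0.266108, atanh(0.17) = 0.171667
z = (z_r − z_0)·√(n−3) = (-0.266108 − 0.171667)·√36 = -0.437775 · 6.000000 = -2.627

-2.627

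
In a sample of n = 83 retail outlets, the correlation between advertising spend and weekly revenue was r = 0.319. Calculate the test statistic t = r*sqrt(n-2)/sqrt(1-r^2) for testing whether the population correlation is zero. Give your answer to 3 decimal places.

t = r·√(n−2) / √(1−r²) with r = 0.319, n = 83
  = 0.319·√81 / √(1 − 0.101761)
  = 0.319·9.000000 / 0.947755
  = 2.871000 / 0.947755 = 3.029

3.029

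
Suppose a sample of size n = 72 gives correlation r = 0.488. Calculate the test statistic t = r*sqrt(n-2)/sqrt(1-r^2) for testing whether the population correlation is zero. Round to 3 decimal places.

t = r·√(n−2) / √(1−r²) with r = 0.488, n = 72
  = 0.488·√70 / √(1 − 0.238144)
  = 0.488·8.366600 / 0.872844
  = 4.082901 / 0.872844 = 4.678

4.678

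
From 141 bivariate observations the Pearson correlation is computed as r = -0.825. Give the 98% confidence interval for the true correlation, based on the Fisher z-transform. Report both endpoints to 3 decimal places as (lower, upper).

z_r = atanh(-0.825) = -1.172275;  SE = 1/√(n−3) = 1/√138 = 0.085126
z-limits: -1.172275 ± 2.326·0.085126 = -1.172275 ± 0.198003 = [-1.370278, -0.974272]
ρ-limits: (tanh -1.370278, tanh -0.974272) = (-0.879, -0.751)

(-0.879, -0.751)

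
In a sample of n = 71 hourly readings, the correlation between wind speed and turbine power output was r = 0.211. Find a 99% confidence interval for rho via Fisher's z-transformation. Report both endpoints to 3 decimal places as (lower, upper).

(-0.098, 0.483)

z_r = atanh(0.211) = 0.214218;  SE = 1/√(n−3) = 1/√68 = 0.121268
z-limits: 0.214218 ± 2.576·0.121268 = 0.214218 ± 0.312386 = [-0.098168, 0.526604]
ρ-limits: (tanh -0.098168, tanh 0.526604) = (-0.098, 0.483)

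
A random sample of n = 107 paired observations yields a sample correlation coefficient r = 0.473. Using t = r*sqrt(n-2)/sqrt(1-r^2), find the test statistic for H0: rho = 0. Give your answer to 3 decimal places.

5.501

t = r·√(n−2) / √(1−r²) with r = 0.473, n = 107
  = 0.473·√105 / √(1 − 0.223729)
  = 0.473·10.246951 / 0.881062
  = 4.846808 / 0.881062 = 5.501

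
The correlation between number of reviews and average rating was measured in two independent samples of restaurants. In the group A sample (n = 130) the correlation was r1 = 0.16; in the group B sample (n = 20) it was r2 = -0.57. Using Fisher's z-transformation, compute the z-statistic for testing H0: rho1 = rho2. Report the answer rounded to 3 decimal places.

3.132

Fisher z-transforms: z1 = atanh(0.16) = 0.161387, z2 = atanh(-0.57) = -0.647523; difference d = 0.808910
Var(d) = 1/127 + 1/17 = 0.0078740 + 0.0588235 = 0.0666975
z = d/√Var(d) = 0.808910 / √0.0666975 = 0.808910 / 0.258259 = 3.132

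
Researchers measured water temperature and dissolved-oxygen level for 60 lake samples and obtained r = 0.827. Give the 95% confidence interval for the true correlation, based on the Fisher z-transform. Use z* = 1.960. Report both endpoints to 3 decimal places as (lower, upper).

Fisher z: z_r = atanh(r) = ½·ln((1+0.827)/(1−0.827)) = 1.178569
SE(z) = 1/√(n−3) = 1/√57 = 0.132453
95% ⇒ z* = 1.960; margin = 1.960·0.132453 = 0.259608
CI on z-scale: (0.918961, 1.438177)
Back-transform: tanh(0.918961) = 0.725406, tanh(1.438177) = 0.893330

(0.725, 0.893)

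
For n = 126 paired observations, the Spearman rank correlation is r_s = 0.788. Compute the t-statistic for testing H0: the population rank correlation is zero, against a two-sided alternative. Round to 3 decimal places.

t = r_s·√(n−2) / √(1−r_s²) with r_s = 0.788, n = 126
  = 0.788·√124 / √(1 − 0.620944)
  = 0.788·11.135529 / 0.615675
  = 8.774797 / 0.615675 = 14.252

14.252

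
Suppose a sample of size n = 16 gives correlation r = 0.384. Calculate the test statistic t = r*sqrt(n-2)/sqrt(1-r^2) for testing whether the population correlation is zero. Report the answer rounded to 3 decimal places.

1.556

1 − r² = 1 − 0.147456 = 0.852544;  √(1−r²) = 0.923333
√(n−2) = √14 = 3.741657
t = r·√(n−2)/√(1−r²) = 0.384 · 3.741657 / 0.923333 = 1.556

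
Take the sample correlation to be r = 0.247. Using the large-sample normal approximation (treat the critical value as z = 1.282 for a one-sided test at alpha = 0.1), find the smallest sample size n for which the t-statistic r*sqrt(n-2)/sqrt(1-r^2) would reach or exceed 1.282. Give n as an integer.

r√(n−2)/√(1−r²) ≥ 1.282  ⇔  n−2 ≥ (1.282)²·(1−r²)/r²
(1−r²)/r² = (1−0.061009)/0.061009 = 15.3910
n ≥ 2 + 1.643524·15.3910 = 2 + 25.2955 = 27.2955
⌈27.2955⌉ = 28

28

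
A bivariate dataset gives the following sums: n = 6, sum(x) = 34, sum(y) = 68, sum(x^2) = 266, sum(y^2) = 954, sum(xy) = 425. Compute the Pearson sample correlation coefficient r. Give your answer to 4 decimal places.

0.3421

S_xy = nΣxy − ΣxΣy = 6·425 − 34·68 = 2550 − 2312 = 238
S_xx = nΣx² − (Σx)² = 6·266 − 34² = 1596 − 1156 = 440
S_yy = nΣy² − (Σy)² = 6·954 − 68² = 5724 − 4624 = 1100
r = S_xy / √(S_xx·S_yy) = 238 / √(440·1100) = 238 / √484000 = 238 / 695.7011 = 0.3421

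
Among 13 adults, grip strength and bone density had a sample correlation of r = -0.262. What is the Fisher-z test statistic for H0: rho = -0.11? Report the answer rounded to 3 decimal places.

z_r = atanh(-0.262) = -0.268255,  z_0 = atanh(-0.11) = -0.110447
SE = 1/√(n−3) = 1/√10 = 0.316228
z = (z_r − z_0)/SE = (-0.268255 − (-0.110447)) / 0.316228 = -0.157808 / 0.316228 = -0.499

-0.499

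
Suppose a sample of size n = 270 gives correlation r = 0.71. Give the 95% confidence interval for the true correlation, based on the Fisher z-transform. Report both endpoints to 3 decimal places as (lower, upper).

z_r = atanh(0.71) = 0.887184;  SE = 1/√(n−3) = 1/√267 = 0.061199
z-limits: 0.887184 ± 1.960·0.061199 = 0.887184 ± 0.119950 = [0.767234, 1.007134]
ρ-limits: (tanh 0.767234, tanh 1.007134) = (0.645, 0.765)

(0.645, 0.765)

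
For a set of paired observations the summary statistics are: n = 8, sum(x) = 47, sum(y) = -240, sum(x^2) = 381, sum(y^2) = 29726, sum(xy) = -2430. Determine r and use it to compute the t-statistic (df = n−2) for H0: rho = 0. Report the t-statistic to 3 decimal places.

Numerator: nΣxy − (Σx)(Σy) = 8·(-2430) − (47)(-240) = -8160
Denominator: √[(nΣx²−(Σx)²)(nΣy²−(Σy)²)]
  nΣx²−(Σx)² = 8·381 − 2209 = 839;  nΣy²−(Σy)² = 8·29726 − 57600 = 180208
  √(839·180208) = √151194512 = 12296.1178
r = -8160 / 12296.1178 = -0.6636
t = r·√(n−2)/√(1−r²) = -0.6636·√6 / √(1−0.440365) = -1.625481 / 0.748088 = -2.173

-2.173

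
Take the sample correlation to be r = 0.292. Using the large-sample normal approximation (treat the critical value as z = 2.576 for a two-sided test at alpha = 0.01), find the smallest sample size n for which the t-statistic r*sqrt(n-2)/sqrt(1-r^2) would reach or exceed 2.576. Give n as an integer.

r√(n−2)/√(1−r²) ≥ 2.576  ⇔  n−2 ≥ (2.576)²·(1−r²)/r²
(1−r²)/r² = (1−0.085264)/0.085264 = 10.7283
n ≥ 2 + 6.635776·10.7283 = 2 + 71.1906 = 73.1906
⌈73.1906⌉ = 74

74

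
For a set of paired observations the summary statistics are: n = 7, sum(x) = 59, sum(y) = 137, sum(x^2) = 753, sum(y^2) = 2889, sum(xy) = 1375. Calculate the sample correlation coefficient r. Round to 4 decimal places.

0.9558

Numerator: nΣxy − (Σx)(Σy) = 7·1375 − (59)(137) = 1542
Denominator: √[(nΣx²−(Σx)²)(nΣy²−(Σy)²)]
  nΣx²−(Σx)² = 7·753 − 3481 = 1790;  nΣy²−(Σy)² = 7·2889 − 18769 = 1454
  √(1790·1454) = √2602660 = 1613.2762
r = 1542 / 1613.2762 = 0.9558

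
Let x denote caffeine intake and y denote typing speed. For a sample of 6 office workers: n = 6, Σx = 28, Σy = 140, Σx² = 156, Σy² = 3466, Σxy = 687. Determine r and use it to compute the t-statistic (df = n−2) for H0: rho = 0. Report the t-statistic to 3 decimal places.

1.076

Numerator: nΣxy − (Σx)(Σy) = 6·687 − (28)(140) = 202
Denominator: √[(nΣx²−(Σx)²)(nΣy²−(Σy)²)]
  nΣx²−(Σx)² = 6·156 − 784 = 152;  nΣy²−(Σy)² = 6·3466 − 19600 = 1196
  √(152·1196) = √181792 = 426.3707
r = 202 / 426.3707 = 0.4738
t = r·√(n−2)/√(1−r²) = 0.4738·√4 / √(1−0.224486) = 0.947600 / 0.880633 = 1.076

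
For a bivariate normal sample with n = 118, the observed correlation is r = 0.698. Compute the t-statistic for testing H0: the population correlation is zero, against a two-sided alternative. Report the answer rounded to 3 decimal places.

1 − r² = 1 − 0.487204 = 0.512796;  √(1−r²) = 0.716098
√(n−2) = √116 = 10.770330
t = r·√(n−2)/√(1−r²) = 0.698 · 10.770330 / 0.716098 = 10.498

10.498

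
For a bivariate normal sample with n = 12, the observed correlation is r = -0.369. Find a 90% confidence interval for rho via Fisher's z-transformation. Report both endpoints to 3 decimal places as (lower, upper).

Fisher z: z_r = atanh(r) = ½·ln((1+(-0.369))/(1−(-0.369))) = -0.387265
SE(z) = 1/√(n−3) = 1/√9 = 0.333333
90% ⇒ z* = 1.645; margin = 1.645·0.333333 = 0.548333
CI on z-scale: (-0.935598, 0.161068)
Back-transform: tanh(-0.935598) = -0.733193, tanh(0.161068) = 0.159689

(-0.733, 0.160)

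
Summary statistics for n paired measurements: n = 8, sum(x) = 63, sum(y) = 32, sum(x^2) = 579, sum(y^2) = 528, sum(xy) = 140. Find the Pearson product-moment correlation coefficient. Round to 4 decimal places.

-0.6151

Numerator: nΣxy − (Σx)(Σy) = 8·140 − (63)(32) = -896
Denominator: √[(nΣx²−(Σx)²)(nΣy²−(Σy)²)]
  nΣx²−(Σx)² = 8·579 − 3969 = 663;  nΣy²−(Σy)² = 8·528 − 1024 = 3200
  √(663·3200) = √2121600 = 1456.5713
r = -896 / 1456.5713 = -0.6151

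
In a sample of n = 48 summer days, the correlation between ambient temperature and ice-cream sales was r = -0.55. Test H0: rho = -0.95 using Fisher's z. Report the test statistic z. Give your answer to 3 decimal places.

8.140

Fisher z: atanh(-0.55) = -0.618381, atanh(-0.95) = -1.831781
z = (z_r − z_0)·√(n−3) = (-0.618381 − (-1.831781))·√45 = 1.213400 · 6.708204 = 8.140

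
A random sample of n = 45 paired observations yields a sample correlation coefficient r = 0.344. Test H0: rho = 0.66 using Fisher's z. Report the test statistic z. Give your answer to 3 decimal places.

-2.814

z_r = atanh(0.344) = 0.358622,  z_0 = atanh(0.66) = 0.792814
SE = 1/√(n−3) = 1/√42 = 0.154303
z = (z_r − z_0)/SE = (0.358622 − 0.792814) / 0.154303 = -0.434192 / 0.154303 = -2.814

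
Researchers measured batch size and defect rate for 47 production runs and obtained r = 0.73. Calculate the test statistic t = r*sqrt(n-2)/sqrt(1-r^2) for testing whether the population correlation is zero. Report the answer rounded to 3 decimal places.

7.165

t = r·√(n−2) / √(1−r²) with r = 0.73, n = 47
  = 0.73·√45 / √(1 − 0.5329)
  = 0.73·6.708204 / 0.683447
  = 4.896989 / 0.683447 = 7.165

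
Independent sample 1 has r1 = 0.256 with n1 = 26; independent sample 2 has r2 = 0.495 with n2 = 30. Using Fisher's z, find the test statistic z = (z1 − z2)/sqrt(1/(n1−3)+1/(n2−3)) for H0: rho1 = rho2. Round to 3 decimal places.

-0.990

Fisher z-transforms: z1 = atanh(0.256) = 0.261823, z2 = atanh(0.495) = 0.542662; difference d = -0.280839
Var(d) = 1/23 + 1/27 = 0.0434783 + 0.0370370 = 0.0805153
z = d/√Var(d) = -0.280839 / √0.0805153 = -0.280839 / 0.283752 = -0.990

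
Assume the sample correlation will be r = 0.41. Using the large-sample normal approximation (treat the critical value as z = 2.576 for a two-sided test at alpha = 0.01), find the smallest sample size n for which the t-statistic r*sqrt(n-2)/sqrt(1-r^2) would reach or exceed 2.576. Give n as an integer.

r√(n−2)/√(1−r²) ≥ 2.576  ⇔  n−2 ≥ (2.576)²·(1−r²)/r²
(1−r²)/r² = (1−0.1681)/0.1681 = 4.9488
n ≥ 2 + 6.635776·4.9488 = 2 + 32.8391 = 34.8391
⌈34.8391⌉ = 35

35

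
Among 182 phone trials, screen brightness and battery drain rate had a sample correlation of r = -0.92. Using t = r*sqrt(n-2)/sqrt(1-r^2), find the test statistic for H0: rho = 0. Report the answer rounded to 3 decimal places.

-31.494

1 − r² = 1 − 0.8464 = 0.1536;  √(1−r²) = 0.391918
√(n−2) = √180 = 13.416408
t = r·√(n−2)/√(1−r²) = -0.92 · 13.416408 / 0.391918 = -31.494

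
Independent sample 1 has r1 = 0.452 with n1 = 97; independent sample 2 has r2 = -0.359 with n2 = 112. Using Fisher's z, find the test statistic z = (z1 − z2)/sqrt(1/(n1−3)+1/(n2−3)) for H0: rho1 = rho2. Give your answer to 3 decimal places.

Fisher z-transforms: z1 = atanh(0.452) = 0.487211, z2 = atanh(-0.359) = -0.375737; difference d = 0.862948
Var(d) = 1/94 + 1/109 = 0.0106383 + 0.0091743 = 0.0198126
z = d/√Var(d) = 0.862948 / √0.0198126 = 0.862948 / 0.140757 = 6.131

6.131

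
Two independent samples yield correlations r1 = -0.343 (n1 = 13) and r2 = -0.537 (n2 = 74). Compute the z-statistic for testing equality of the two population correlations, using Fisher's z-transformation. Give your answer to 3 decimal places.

0.718

z1 = atanh(-0.343) = -0.357489,  z2 = atanh(-0.537) = -0.599930
SE = √(1/(n1−3) + 1/(n2−3)) = √(1/10 + 1/71) = √(0.1000000 + 0.0140845) = √0.1140845 = 0.337764
z = (z1 − z2)/SE = (-0.357489 − (-0.599930)) / 0.337764 = 0.242441 / 0.337764 = 0.718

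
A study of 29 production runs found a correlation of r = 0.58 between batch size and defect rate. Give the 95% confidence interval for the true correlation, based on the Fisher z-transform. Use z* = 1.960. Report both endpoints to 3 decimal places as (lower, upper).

(0.271, 0.781)

z_r = atanh(0.58) = 0.662463;  SE = 1/√(n−3) = 1/√26 = 0.196116
z-limits: 0.662463 ± 1.960·0.196116 = 0.662463 ± 0.384387 = [0.278076, 1.046850]
ρ-limits: (tanh 0.278076, tanh 1.046850) = (0.271, 0.781)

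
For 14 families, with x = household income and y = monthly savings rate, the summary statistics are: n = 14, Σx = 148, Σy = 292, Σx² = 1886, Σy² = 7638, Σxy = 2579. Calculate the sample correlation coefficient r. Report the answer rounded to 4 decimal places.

-0.7200

S_xy = nΣxy − ΣxΣy = 14·2579 − 148·292 = 36106 − 43216 = -7110
S_xx = nΣx² − (Σx)² = 14·1886 − 148² = 26404 − 21904 = 4500
S_yy = nΣy² − (Σy)² = 14·7638 − 292² = 106932 − 85264 = 21668
r = S_xy / √(S_xx·S_yy) = -7110 / √(4500·21668) = -7110 / √97506000 = -7110 / 9874.5126 = -0.7200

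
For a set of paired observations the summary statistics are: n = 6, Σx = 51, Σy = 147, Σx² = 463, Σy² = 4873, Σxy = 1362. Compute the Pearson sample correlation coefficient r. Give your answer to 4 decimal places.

S_xy = nΣxy − ΣxΣy = 6·1362 − 51·147 = 8172 − 7497 = 675
S_xx = nΣx² − (Σx)² = 6·463 − 51² = 2778 − 2601 = 177
S_yy = nΣy² − (Σy)² = 6·4873 − 147² = 29238 − 21609 = 7629
r = S_xy / √(S_xx·S_yy) = 675 / √(177·7629) = 675 / √1350333 = 675 / 1162.0383 = 0.5809

0.5809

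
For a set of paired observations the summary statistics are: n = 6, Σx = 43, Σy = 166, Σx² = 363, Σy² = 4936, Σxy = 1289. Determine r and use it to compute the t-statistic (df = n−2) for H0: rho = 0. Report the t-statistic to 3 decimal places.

Numerator: nΣxy − (Σx)(Σy) = 6·1289 − (43)(166) = 596
Denominator: √[(nΣx²−(Σx)²)(nΣy²−(Σy)²)]
  nΣx²−(Σx)² = 6·363 − 1849 = 329;  nΣy²−(Σy)² = 6·4936 − 27556 = 2060
  √(329·2060) = √677740 = 823.2497
r = 596 / 823.2497 = 0.7240
t = r·√(n−2)/√(1−r²) = 0.7240·√4 / √(1−0.524176) = 1.448000 / 0.689800 = 2.099

2.099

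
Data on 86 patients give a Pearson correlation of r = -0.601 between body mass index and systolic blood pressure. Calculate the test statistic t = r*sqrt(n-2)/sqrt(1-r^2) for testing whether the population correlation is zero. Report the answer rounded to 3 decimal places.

-6.892

1 − r² = 1 − 0.361201 = 0.638799;  √(1−r²) = 0.799249
√(n−2) = √84 = 9.165151
t = r·√(n−2)/√(1−r²) = -0.601 · 9.165151 / 0.799249 = -6.892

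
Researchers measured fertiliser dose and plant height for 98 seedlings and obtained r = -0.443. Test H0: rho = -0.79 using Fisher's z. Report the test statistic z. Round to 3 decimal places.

5.804

z_r = atanh(-0.443) = -0.475957,  z_0 = atanh(-0.79) = -1.071432
SE = 1/√(n−3) = 1/√95 = 0.102598
z = (z_r − z_0)/SE = (-0.475957 − (-1.071432)) / 0.102598 = 0.595475 / 0.102598 = 5.804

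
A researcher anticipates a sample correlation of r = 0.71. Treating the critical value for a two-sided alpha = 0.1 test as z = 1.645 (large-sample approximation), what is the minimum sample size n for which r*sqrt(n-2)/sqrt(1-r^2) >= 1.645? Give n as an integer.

r√(n−2)/√(1−r²) ≥ 1.645  ⇔  n−2 ≥ (1.645)²·(1−r²)/r²
(1−r²)/r² = (1−0.5041)/0.5041 = 0.9837
n ≥ 2 + 2.706025·0.9837 = 2 + 2.6619 = 4.6619
⌈4.6619⌉ = 5

5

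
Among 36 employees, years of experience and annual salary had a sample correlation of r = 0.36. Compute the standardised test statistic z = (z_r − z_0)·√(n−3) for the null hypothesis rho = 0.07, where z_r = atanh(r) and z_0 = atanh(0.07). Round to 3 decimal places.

1.762

z_r = atanh(0.36) = 0.376886,  z_0 = atanh(0.07) = 0.070115
SE = 1/√(n−3) = 1/√33 = 0.174078
z = (z_r − z_0)/SE = (0.376886 − 0.070115) / 0.174078 = 0.306771 / 0.174078 = 1.762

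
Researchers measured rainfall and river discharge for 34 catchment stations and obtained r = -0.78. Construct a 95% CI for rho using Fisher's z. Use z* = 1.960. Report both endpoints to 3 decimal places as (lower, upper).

Fisher z: z_r = atanh(r) = ½·ln((1+(-0.78))/(1−(-0.78))) = -1.045371
SE(z) = 1/√(n−3) = 1/√31 = 0.179605
95% ⇒ z* = 1.960; margin = 1.960·0.179605 = 0.352026
CI on z-scale: (-1.397397, -0.693345)
Back-transform: tanh(-1.397397) = -0.884788, tanh(-0.693345) = -0.600127

(-0.885, -0.600)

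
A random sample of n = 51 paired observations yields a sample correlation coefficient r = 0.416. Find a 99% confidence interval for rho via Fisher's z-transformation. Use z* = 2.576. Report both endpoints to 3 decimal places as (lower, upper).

z_r = atanh(0.416) = 0.442845;  SE = 1/√(n−3) = 1/√48 = 0.144338
z-limits: 0.442845 ± 2.576·0.144338 = 0.442845 ± 0.371815 = [0.071030, 0.814660]
ρ-limits: (tanh 0.071030, tanh 0.814660) = (0.071, 0.672)

(0.071, 0.672)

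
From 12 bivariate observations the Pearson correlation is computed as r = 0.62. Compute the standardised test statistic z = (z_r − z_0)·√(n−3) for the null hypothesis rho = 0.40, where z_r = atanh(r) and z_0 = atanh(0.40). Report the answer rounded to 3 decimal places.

Fisher z: atanh(0.62) = 0.725005, atanh(0.40) = 0.423649
z = (z_r − z_0)·√(n−3) = (0.725005 − 0.423649)·√9 = 0.301356 · 3.000000 = 0.904

0.904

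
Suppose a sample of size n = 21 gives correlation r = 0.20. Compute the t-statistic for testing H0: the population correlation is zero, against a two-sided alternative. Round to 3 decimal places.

t = r·√(n−2) / √(1−r²) with r = 0.20, n = 21
  = 0.20·√19 / √(1 − 0.0400)
  = 0.20·4.358899 / 0.979796
  = 0.871780 / 0.979796 = 0.890

0.890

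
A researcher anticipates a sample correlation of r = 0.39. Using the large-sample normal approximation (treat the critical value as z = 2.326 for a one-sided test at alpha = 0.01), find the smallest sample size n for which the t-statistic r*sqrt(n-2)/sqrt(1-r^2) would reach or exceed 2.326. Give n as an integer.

r√(n−2)/√(1−r²) ≥ 2.326  ⇔  n−2 ≥ (2.326)²·(1−r²)/r²
(1−r²)/r² = (1−0.1521)/0.1521 = 5.5746
n ≥ 2 + 5.410276·5.5746 = 2 + 30.1601 = 32.1601
⌈32.1601⌉ = 33

33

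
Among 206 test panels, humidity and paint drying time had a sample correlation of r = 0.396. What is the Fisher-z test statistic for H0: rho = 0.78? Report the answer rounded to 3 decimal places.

z_r = atanh(0.396) = 0.418896,  z_0 = atanh(0.78) = 1.045371
SE = 1/√(n−3) = 1/√203 = 0.070186
z = (z_r − z_0)/SE = (0.418896 − 1.045371) / 0.070186 = -0.626475 / 0.070186 = -8.926

-8.926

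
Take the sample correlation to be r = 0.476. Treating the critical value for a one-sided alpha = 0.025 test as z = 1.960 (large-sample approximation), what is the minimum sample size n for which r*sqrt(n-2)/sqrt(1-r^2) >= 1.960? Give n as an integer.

16

r√(n−2)/√(1−r²) ≥ 1.960  ⇔  n−2 ≥ (1.960)²·(1−r²)/r²
(1−r²)/r² = (1−0.226576)/0.226576 = 3.4135
n ≥ 2 + 3.8416·3.4135 = 2 + 13.1133 = 15.1133
⌈15.1133⌉ = 16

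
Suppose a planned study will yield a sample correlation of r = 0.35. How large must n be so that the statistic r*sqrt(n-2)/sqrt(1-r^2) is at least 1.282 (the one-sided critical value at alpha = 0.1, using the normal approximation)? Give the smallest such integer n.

14

Need r·√(n−2)/√(1−r²) ≥ 1.282
√(n−2) ≥ 1.282·√(1−0.1225) / 0.35 = 1.282·0.936750 / 0.35 = 3.4312
n−2 ≥ 11.7731  ⇒  n ≥ 13.7731
Smallest integer n = 14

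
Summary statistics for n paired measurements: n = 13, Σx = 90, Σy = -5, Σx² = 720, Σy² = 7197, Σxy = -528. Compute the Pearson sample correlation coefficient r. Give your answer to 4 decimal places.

-0.5908

Numerator: nΣxy − (Σx)(Σy) = 13·(-528) − (90)(-5) = -6414
Denominator: √[(nΣx²−(Σx)²)(nΣy²−(Σy)²)]
  nΣx²−(Σx)² = 13·720 − 8100 = 1260;  nΣy²−(Σy)² = 13·7197 − 25 = 93536
  √(1260·93536) = √117855360 = 10856.1209
r = -6414 / 10856.1209 = -0.5908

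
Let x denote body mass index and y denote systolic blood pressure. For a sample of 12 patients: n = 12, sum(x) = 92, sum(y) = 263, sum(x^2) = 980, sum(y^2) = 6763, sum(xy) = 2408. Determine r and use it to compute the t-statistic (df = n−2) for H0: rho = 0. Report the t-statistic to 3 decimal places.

Numerator: nΣxy − (Σx)(Σy) = 12·2408 − (92)(263) = 4700
Denominator: √[(nΣx²−(Σx)²)(nΣy²−(Σy)²)]
  nΣx²−(Σx)² = 12·980 − 8464 = 3296;  nΣy²−(Σy)² = 12·6763 − 69169 = 11987
  √(3296·11987) = √39509152 = 6285.6306
r = 4700 / 6285.6306 = 0.7477
t = r·√(n−2)/√(1−r²) = 0.7477·√10 / √(1−0.559055) = 2.364435 / 0.664037 = 3.561

3.561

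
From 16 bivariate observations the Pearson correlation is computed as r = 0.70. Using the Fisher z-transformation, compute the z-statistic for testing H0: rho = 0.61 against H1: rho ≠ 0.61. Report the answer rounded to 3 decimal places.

z_r = atanh(0.70) = 0.867301,  z_0 = atanh(0.61) = 0.708921
SE = 1/√(n−3) = 1/√13 = 0.277350
z = (z_r − z_0)/SE = (0.867301 − 0.708921) / 0.277350 = 0.158380 / 0.277350 = 0.571

0.571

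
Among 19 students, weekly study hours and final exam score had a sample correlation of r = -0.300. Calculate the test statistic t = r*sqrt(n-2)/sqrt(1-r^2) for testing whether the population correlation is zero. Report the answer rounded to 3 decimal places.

-1.297

t = r·√(n−2) / √(1−r²) with r = -0.300, n = 19
  = -0.300·√17 / √(1 − 0.090000)
  = -0.300·4.123106 / 0.953939
  = -1.236932 / 0.953939 = -1.297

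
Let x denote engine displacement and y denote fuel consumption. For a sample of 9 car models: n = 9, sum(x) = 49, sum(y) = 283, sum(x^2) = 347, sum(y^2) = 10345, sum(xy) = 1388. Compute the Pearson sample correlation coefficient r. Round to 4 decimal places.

-0.4485

Numerator: nΣxy − (Σx)(Σy) = 9·1388 − (49)(283) = -1375
Denominator: √[(nΣx²−(Σx)²)(nΣy²−(Σy)²)]
  nΣx²−(Σx)² = 9·347 − 2401 = 722;  nΣy²−(Σy)² = 9·10345 − 80089 = 13016
  √(722·13016) = √9397552 = 3065.5427
r = -1375 / 3065.5427 = -0.4485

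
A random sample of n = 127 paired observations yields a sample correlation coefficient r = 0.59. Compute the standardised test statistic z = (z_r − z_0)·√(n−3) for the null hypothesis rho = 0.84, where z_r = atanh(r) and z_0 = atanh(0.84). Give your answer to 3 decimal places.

z_r = atanh(0.59) = 0.677666,  z_0 = atanh(0.84) = 1.221174
SE = 1/√(n−3) = 1/√124 = 0.089803
z = (z_r − z_0)/SE = (0.677666 − 1.221174) / 0.089803 = -0.543508 / 0.089803 = -6.052

-6.052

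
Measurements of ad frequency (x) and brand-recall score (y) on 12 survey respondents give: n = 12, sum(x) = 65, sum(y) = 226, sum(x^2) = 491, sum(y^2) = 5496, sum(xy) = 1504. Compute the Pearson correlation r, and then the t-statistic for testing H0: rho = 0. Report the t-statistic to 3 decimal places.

2.888

Numerator: nΣxy − (Σx)(Σy) = 12·1504 − (65)(226) = 3358
Denominator: √[(nΣx²−(Σx)²)(nΣy²−(Σy)²)]
  nΣx²−(Σx)² = 12·491 − 4225 = 1667;  nΣy²−(Σy)² = 12·5496 − 51076 = 14876
  √(1667·14876) = √24798292 = 4979.7883
r = 3358 / 4979.7883 = 0.6743
t = r·√(n−2)/√(1−r²) = 0.6743·√10 / √(1−0.454680) = 2.132324 / 0.738458 = 2.888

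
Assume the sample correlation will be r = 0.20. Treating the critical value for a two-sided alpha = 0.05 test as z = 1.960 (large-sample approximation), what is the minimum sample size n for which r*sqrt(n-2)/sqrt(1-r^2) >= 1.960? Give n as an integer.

Need r·√(n−2)/√(1−r²) ≥ 1.960
√(n−2) ≥ 1.960·√(1−0.0400) / 0.20 = 1.960·0.979796 / 0.20 = 9.6020
n−2 ≥ 92.1984  ⇒  n ≥ 94.1984
Smallest integer n = 95

95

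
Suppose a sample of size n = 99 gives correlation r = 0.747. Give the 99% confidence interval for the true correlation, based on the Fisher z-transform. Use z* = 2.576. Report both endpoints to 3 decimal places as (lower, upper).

(0.606, 0.842)

z_r = atanh(0.747) = 0.966133;  SE = 1/√(n−3) = 1/√96 = 0.102062
z-limits: 0.966133 ± 2.576·0.102062 = 0.966133 ± 0.262912 = [0.703221, 1.229045]
ρ-limits: (tanh 0.703221, tanh 1.229045) = (0.606, 0.842)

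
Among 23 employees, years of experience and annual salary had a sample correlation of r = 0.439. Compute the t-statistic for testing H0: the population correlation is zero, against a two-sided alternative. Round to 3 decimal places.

t = r·√(n−2) / √(1−r²) with r = 0.439, n = 23
  = 0.439·√21 / √(1 − 0.192721)
  = 0.439·4.582576 / 0.898487
  = 2.011751 / 0.898487 = 2.239

2.239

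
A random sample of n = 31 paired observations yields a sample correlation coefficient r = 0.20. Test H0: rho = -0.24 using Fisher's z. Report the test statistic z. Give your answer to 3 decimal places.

z_r = atanh(0.20) = 0.202733,  z_0 = atanh(-0.24) = -0.244774
SE = 1/√(n−3) = 1/√28 = 0.188982
z = (z_r − z_0)/SE = (0.202733 − (-0.244774)) / 0.188982 = 0.447507 / 0.188982 = 2.368

2.368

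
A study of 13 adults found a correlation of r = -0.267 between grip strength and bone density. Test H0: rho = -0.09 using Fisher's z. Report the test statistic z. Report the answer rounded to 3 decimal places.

-0.580

Fisher z: atanh(-0.267) = -0.273631, atanh(-0.09) = -0.090244
z = (z_r − z_0)·√(n−3) = (-0.273631 − (-0.090244))·√10 = -0.183387 · 3.162278 = -0.580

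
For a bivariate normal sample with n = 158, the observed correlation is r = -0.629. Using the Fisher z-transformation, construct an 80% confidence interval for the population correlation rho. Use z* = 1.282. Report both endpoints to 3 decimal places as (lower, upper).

z_r = atanh(-0.629) = -0.739760;  SE = 1/√(n−3) = 1/√155 = 0.080322
z-limits: -0.739760 ± 1.282·0.080322 = -0.739760 ± 0.102973 = [-0.842733, -0.636787]
ρ-limits: (tanh -0.842733, tanh -0.636787) = (-0.687, -0.563)

(-0.687, -0.563)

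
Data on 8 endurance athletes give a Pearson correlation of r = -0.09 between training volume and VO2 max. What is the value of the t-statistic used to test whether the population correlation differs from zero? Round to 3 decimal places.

-0.221

t = r·√(n−2) / √(1−r²) with r = -0.09, n = 8
  = -0.09·√6 / √(1 − 0.0081)
  = -0.09·2.449490 / 0.995942
  = -0.220454 / 0.995942 = -0.221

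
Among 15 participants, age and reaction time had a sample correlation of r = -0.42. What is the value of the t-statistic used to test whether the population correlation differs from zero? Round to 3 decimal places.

-1.669

1 − r² = 1 − 0.1764 = 0.8236;  √(1−r²) = 0.907524
√(n−2) = √13 = 3.605551
t = r·√(n−2)/√(1−r²) = -0.42 · 3.605551 / 0.907524 = -1.669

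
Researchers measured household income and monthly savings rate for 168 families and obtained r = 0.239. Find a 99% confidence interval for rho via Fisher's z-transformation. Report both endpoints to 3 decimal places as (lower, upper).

(0.043, 0.417)

z_r = atanh(0.239) = 0.243713;  SE = 1/√(n−3) = 1/√165 = 0.077850
z-limits: 0.243713 ± 2.576·0.077850 = 0.243713 ± 0.200542 = [0.043171, 0.444255]
ρ-limits: (tanh 0.043171, tanh 0.444255) = (0.043, 0.417)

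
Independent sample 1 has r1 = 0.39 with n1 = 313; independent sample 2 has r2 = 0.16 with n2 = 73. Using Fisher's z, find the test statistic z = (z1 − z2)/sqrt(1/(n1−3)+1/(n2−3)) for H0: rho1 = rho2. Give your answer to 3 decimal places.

z1 = atanh(0.39) = 0.411800,  z2 = atanh(0.16) = 0.161387
SE = √(1/(n1−3) + 1/(n2−3)) = √(1/310 + 1/70) = √(0.0032258 + 0.0142857) = √0.0175115 = 0.132331
z = (z1 − z2)/SE = (0.411800 − 0.161387) / 0.132331 = 0.250413 / 0.132331 = 1.892

1.892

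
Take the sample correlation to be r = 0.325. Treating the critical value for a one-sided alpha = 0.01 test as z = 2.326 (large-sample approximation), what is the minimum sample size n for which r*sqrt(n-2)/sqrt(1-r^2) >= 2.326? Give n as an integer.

r√(n−2)/√(1−r²) ≥ 2.326  ⇔  n−2 ≥ (2.326)²·(1−r²)/r²
(1−r²)/r² = (1−0.105625)/0.105625 = 8.4675
n ≥ 2 + 5.410276·8.4675 = 2 + 45.8115 = 47.8115
⌈47.8115⌉ = 48

48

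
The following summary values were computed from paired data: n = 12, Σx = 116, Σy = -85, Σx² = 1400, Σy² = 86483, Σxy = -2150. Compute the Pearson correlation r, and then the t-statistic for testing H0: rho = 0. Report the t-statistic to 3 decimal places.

-0.892

Numerator: nΣxy − (Σx)(Σy) = 12·(-2150) − (116)(-85) = -15940
Denominator: √[(nΣx²−(Σx)²)(nΣy²−(Σy)²)]
  nΣx²−(Σx)² = 12·1400 − 13456 = 3344;  nΣy²−(Σy)² = 12·86483 − 7225 = 1030571
  √(3344·1030571) = √3446229424 = 58704.5946
r = -15940 / 58704.5946 = -0.2715
t = r·√(n−2)/√(1−r²) = -0.2715·√10 / √(1−0.073712) = -0.858558 / 0.962439 = -0.892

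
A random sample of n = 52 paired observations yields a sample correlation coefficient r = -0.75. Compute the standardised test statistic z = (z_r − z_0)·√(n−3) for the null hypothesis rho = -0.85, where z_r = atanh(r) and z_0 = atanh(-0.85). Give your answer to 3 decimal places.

1.982

Fisher z: atanh(-0.75) = -0.972955, atanh(-0.85) = -1.256153
z = (z_r − z_0)·√(n−3) = (-0.972955 − (-1.256153))·√49 = 0.283198 · 7.000000 = 1.982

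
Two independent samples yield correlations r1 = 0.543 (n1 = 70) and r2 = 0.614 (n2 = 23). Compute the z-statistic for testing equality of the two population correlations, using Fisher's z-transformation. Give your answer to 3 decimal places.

-0.420

z1 = atanh(0.543) = 0.608400,  z2 = atanh(0.614) = 0.715317
SE = √(1/(n1−3) + 1/(n2−3)) = √(1/67 + 1/20) = √(0.0149254 + 0.0500000) = √0.0649254 = 0.254805
z = (z1 − z2)/SE = (0.608400 − 0.715317) / 0.254805 = -0.106917 / 0.254805 = -0.420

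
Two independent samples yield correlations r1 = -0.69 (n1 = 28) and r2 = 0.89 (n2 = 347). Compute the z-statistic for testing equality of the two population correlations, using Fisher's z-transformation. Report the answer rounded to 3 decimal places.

-10.958

z1 = atanh(-0.69) = -0.847956,  z2 = atanh(0.89) = 1.421926
SE = √(1/(n1−3) + 1/(n2−3)) = √(1/25 + 1/344) = √(0.0400000 + 0.0029070) = √0.0429070 = 0.207140
z = (z1 − z2)/SE = (-0.847956 − 1.421926) / 0.207140 = -2.269882 / 0.207140 = -10.958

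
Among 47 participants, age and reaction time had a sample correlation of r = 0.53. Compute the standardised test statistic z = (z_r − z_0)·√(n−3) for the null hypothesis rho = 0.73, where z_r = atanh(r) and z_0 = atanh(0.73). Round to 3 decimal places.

-2.246

Fisher z: atanh(0.53) = 0.590145, atanh(0.73) = 0.928727
z = (z_r − z_0)·√(n−3) = (0.590145 − 0.928727)·√44 = -0.338582 · 6.633250 = -2.246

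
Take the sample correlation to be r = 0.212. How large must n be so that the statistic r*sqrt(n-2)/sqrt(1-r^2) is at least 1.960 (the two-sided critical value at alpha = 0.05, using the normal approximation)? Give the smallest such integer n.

r√(n−2)/√(1−r²) ≥ 1.960  ⇔  n−2 ≥ (1.960)²·(1−r²)/r²
(1−r²)/r² = (1−0.044944)/0.044944 = 21.2499
n ≥ 2 + 3.8416·21.2499 = 2 + 81.6336 = 83.6336
⌈83.6336⌉ = 84

84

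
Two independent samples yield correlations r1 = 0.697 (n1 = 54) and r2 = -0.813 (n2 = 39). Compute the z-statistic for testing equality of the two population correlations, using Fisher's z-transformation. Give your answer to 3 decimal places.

Fisher z-transforms: z1 = atanh(0.697) = 0.861442, z2 = atanh(-0.813) = -1.135815; difference d = 1.997257
Var(d) = 1/51 + 1/36 = 0.0196078 + 0.0277778 = 0.0473856
z = d/√Var(d) = 1.997257 / √0.0473856 = 1.997257 / 0.217682 = 9.175

9.175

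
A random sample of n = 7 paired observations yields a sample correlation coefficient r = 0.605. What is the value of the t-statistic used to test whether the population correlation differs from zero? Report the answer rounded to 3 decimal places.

1 − r² = 1 − 0.366025 = 0.633975;  √(1−r²) = 0.796225
√(n−2) = √5 = 2.236068
t = r·√(n−2)/√(1−r²) = 0.605 · 2.236068 / 0.796225 = 1.699

1.699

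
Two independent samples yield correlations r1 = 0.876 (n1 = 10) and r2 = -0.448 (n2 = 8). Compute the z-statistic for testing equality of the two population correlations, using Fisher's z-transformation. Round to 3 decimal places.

z1 = atanh(0.876) = 1.358308,  z2 = atanh(-0.448) = -0.482195
SE = √(1/(n1−3) + 1/(n2−3)) = √(1/7 + 1/5) = √(0.1428571 + 0.2000000) = √0.3428571 = 0.585540
z = (z1 − z2)/SE = (1.358308 − (-0.482195)) / 0.585540 = 1.840503 / 0.585540 = 3.143

3.143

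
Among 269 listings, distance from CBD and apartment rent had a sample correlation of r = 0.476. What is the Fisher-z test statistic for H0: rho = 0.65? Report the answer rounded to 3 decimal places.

z_r = atanh(0.476) = 0.517800,  z_0 = atanh(0.65) = 0.775299
SE = 1/√(n−3) = 1/√266 = 0.061314
z = (z_r − z_0)/SE = (0.517800 − 0.775299) / 0.061314 = -0.257499 / 0.061314 = -4.200

-4.200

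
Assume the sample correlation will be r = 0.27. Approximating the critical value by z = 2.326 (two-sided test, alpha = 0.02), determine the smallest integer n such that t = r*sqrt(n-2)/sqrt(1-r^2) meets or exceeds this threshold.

r√(n−2)/√(1−r²) ≥ 2.326  ⇔  n−2 ≥ (2.326)²·(1−r²)/r²
(1−r²)/r² = (1−0.0729)/0.0729 = 12.7174
n ≥ 2 + 5.410276·12.7174 = 2 + 68.8046 = 70.8046
⌈70.8046⌉ = 71

71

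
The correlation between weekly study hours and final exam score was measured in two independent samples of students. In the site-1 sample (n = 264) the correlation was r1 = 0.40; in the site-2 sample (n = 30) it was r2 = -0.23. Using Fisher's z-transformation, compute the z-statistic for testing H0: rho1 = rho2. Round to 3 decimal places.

3.254

z1 = atanh(0.40) = 0.423649,  z2 = atanh(-0.23) = -0.234189
SE = √(1/(n1−3) + 1/(n2−3)) = √(1/261 + 1/27) = √(0.0038314 + 0.0370370) = √0.0408684 = 0.202159
z = (z1 − z2)/SE = (0.423649 − (-0.234189)) / 0.202159 = 0.657838 / 0.202159 = 3.254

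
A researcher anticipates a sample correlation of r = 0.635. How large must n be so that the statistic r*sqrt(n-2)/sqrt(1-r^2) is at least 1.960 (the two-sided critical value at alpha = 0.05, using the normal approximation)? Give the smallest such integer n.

8

Need r·√(n−2)/√(1−r²) ≥ 1.960
√(n−2) ≥ 1.960·√(1−0.403225) / 0.635 = 1.960·0.772512 / 0.635 = 2.3844
n−2 ≥ 5.6854  ⇒  n ≥ 7.6854
Smallest integer n = 8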